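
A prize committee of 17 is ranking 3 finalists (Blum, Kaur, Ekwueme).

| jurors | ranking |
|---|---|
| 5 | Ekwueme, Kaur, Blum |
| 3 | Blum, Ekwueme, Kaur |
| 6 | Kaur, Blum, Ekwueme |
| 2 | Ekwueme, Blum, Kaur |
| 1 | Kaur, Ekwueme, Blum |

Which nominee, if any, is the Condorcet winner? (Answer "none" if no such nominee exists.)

none

Head-to-head results (17 jurors):
Blum–Kaur: Kaur 12–5.
Blum vs Ekwueme: Blum, 9–8.
Kaur vs Ekwueme: Kaur is ranked higher on 6+1 = 7 ballots, Ekwueme on 10. Ekwueme wins 10–7.
Every nominee loses at least once (Blum loses to Kaur; Kaur loses to Ekwueme; Ekwueme loses to Blum). The majority relation contains the cycle Blum → Ekwueme → Kaur → Blum, so there is no Condorcet winner.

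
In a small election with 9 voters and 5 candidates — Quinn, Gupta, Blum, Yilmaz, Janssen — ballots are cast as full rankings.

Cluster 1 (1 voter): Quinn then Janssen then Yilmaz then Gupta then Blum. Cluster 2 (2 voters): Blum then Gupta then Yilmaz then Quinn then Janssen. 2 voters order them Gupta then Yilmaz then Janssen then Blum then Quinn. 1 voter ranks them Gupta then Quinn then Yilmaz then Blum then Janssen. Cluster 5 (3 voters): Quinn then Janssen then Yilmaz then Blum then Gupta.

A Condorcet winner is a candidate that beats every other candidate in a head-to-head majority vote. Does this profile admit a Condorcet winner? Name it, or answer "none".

Pairwise majorities:
Quinn vs Gupta: 1+3 = 4 for Quinn, 5 for Gupta — Gupta by 5–4.
Quinn vs Blum: 1+1+3 = 5 for Quinn, 4 for Blum — Quinn by 5–4.
Quinn vs Yilmaz: Quinn is ranked higher on 1+1+3 = 5 ballots, Yilmaz on 4. Quinn wins 5–4.
Quinn vs Janssen: 1+2+1+3 = 7 for Quinn, 2 for Janssen — Quinn by 7–2.
Gupta–Blum: Blum 5–4.
Gupta–Yilmaz: Gupta 5–4.
Gupta vs Janssen: 2+2+1 = 5 for Gupta, 4 for Janssen — Gupta by 5–4.
Blum–Yilmaz: Yilmaz 7–2.
Blum vs Janssen: 3 to 6, Janssen.
Yilmaz vs Janssen: 2+2+1 = 5 for Yilmaz, 4 for Janssen — Yilmaz by 5–4.
Every candidate loses at least once (Quinn loses to Gupta; Gupta loses to Blum; Blum loses to Quinn; Yilmaz loses to Quinn; Janssen loses to Quinn). The majority relation contains the cycle Quinn → Blum → Gupta → Quinn, so there is no Condorcet winner.

none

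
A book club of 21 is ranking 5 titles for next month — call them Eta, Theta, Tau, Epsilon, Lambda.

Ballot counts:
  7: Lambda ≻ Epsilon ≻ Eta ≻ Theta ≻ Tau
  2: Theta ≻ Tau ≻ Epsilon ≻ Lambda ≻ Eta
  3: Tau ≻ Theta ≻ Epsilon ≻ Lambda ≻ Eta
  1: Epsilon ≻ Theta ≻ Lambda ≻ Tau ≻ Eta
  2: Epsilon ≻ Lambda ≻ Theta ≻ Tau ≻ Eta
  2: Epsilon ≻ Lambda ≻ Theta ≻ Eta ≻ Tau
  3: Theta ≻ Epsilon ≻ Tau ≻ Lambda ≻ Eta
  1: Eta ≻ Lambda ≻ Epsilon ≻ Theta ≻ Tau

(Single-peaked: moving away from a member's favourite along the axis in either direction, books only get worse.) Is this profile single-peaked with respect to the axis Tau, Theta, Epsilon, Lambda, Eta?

Axis positions: Tau=1, Theta=2, Epsilon=3, Lambda=4, Eta=5.
Ballot type 1 (peak Lambda at position 4): ranking walks positions 4-3-5-2-1, expanding outward from the peak — single-peaked.
Ballot type 2 (peak Theta at position 2): ranking walks positions 2-1-3-4-5, expanding outward from the peak — single-peaked.
Ballot type 3 (peak Tau at position 1): ranking walks positions 1-2-3-4-5, expanding outward from the peak — single-peaked.
Ballot type 4 (peak Epsilon at position 3): ranking walks positions 3-2-4-1-5, expanding outward from the peak — single-peaked.
Ballot type 5 (peak Epsilon at position 3): ranking walks positions 3-4-2-1-5, expanding outward from the peak — single-peaked.
Ballot type 6 (peak Epsilon at position 3): ranking walks positions 3-4-2-5-1, expanding outward from the peak — single-peaked.
Ballot type 7 (peak Theta at position 2): ranking walks positions 2-3-1-4-5, expanding outward from the peak — single-peaked.
Ballot type 8 (peak Eta at position 5): ranking walks positions 5-4-3-2-1, expanding outward from the peak — single-peaked.
Every ranking is single-peaked on this axis.

yes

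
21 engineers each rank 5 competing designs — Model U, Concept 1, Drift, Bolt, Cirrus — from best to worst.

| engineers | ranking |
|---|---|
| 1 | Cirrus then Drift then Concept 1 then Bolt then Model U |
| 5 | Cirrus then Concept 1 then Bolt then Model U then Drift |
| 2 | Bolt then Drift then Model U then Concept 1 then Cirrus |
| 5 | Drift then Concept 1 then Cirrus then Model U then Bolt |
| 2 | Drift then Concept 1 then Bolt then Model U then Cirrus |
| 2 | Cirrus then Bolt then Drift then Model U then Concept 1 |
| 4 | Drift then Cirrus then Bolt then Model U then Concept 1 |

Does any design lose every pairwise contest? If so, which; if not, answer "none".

Model U

Pairwise majorities:
Model U–Concept 1: Concept 1 13–8.
Model U vs Drift: 5 to 16, Drift.
Model U vs Bolt: Bolt wins 16–5.
Model U vs Cirrus: Cirrus, 17–4.
Concept 1 vs Drift: 5 for Concept 1, 16 for Drift — Drift by 16–5.
Concept 1 vs Bolt: Concept 1 wins 13–8.
Concept 1–Cirrus: Cirrus 12–9.
Drift vs Bolt: Drift, 12–9.
Drift vs Cirrus: Drift preferred on 2+5+2+4 = 13 ballots; Drift wins 13–8.
Bolt vs Cirrus: Cirrus, 17–4.
Model U loses to every other design — it is the Condorcet loser.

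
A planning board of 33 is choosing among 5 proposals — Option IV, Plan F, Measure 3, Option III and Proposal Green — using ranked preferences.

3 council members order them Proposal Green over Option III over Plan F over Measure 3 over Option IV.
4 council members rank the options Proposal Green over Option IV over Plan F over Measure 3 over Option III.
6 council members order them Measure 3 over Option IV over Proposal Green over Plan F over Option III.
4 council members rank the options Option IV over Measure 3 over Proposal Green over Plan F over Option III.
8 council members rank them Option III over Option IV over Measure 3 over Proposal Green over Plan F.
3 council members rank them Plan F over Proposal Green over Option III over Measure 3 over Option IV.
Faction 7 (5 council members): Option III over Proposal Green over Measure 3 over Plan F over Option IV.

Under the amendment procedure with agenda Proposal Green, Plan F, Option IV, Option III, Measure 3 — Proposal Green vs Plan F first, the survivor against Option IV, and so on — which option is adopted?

Round 1: Proposal Green vs Plan F — 30–3, Proposal Green advances.
Round 2: Proposal Green vs Option IV — 15–18, Option IV advances.
Round 3: Option IV vs Option III — 14–19, Option III advances.
Round 4: Option III vs Measure 3 — 19–14, Option III advances.
The agenda winner is Option III.

Option III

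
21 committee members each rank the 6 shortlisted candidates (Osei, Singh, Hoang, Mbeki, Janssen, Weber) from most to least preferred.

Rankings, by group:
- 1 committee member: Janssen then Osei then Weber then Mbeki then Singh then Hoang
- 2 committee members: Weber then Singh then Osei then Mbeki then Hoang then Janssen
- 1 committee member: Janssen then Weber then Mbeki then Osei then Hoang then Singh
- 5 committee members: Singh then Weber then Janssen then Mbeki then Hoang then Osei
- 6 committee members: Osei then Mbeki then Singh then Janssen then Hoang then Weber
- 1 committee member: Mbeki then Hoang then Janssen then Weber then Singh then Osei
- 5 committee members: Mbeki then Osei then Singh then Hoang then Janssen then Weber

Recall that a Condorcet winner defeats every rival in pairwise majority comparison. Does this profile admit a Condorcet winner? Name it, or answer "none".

Head-to-head results (21 committee members):
Osei–Singh: Osei 13–8.
Osei vs Hoang: Osei, 15–6.
Osei–Mbeki: Mbeki 12–9.
Osei vs Janssen: Osei wins 13–8.
Osei vs Weber: Osei wins 12–9.
Singh vs Hoang: Singh, 19–2.
Singh vs Mbeki: Mbeki, 14–7.
Singh vs Janssen: Singh wins 18–3.
Singh vs Weber: Singh, 16–5.
Hoang vs Mbeki: Mbeki wins 21–0.
Hoang vs Janssen: Janssen, 13–8.
Hoang vs Weber: Hoang wins 12–9.
Mbeki vs Janssen: Mbeki wins 14–7.
Mbeki–Weber: Mbeki 12–9.
Janssen vs Weber: Janssen, 14–7.
Only Mbeki has no losses; Mbeki is the Condorcet winner.

Mbeki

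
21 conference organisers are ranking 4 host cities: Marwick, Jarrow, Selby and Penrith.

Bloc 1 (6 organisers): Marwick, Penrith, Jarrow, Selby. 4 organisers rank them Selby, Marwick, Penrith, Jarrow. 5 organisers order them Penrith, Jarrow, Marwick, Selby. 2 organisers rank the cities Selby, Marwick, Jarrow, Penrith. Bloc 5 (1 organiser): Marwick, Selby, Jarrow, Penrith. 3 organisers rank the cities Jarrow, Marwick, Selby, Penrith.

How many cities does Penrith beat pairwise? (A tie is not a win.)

Penrith against each rival (21 organisers):
Penrith vs Marwick: Penrith preferred on 5 ballots; Marwick wins 16–5.
Penrith–Jarrow: Penrith 15–6.
Penrith vs Selby: 11 to 10, Penrith.
Penrith beats Jarrow, Selby; loses to Marwick — 2 pairwise wins.

2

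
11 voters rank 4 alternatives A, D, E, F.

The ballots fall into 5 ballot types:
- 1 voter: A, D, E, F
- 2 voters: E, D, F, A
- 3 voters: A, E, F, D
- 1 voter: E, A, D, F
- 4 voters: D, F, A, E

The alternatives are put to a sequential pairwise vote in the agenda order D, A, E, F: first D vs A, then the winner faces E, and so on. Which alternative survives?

Round 1: D vs A — 6–5, D advances.
Round 2: D vs E — 5–6, E advances.
Round 3: E vs F — 7–4, E advances.
E survives the agenda.

E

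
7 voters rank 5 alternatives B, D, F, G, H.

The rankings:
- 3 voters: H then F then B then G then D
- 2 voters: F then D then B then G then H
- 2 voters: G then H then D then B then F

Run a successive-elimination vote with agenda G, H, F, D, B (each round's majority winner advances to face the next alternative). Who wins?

F

Round 1: G vs H — 4–3, G advances.
Round 2: G vs F — 2–5, F advances.
Round 3: F vs D — 5–2, F advances.
Round 4: F vs B — 5–2, F advances.
The agenda winner is F.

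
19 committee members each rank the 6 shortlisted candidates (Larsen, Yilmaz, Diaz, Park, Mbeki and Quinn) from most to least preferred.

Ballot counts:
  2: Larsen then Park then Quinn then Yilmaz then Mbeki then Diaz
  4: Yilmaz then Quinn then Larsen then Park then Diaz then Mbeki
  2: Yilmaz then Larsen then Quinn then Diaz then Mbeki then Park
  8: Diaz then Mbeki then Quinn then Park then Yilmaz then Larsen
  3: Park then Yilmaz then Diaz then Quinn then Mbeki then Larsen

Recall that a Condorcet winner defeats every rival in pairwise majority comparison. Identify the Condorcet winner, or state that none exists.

Pairwise majorities:
Larsen vs Yilmaz: Yilmaz wins 17–2.
Larsen vs Diaz: Diaz, 11–8.
Larsen vs Park: Park, 11–8.
Larsen vs Mbeki: Mbeki wins 11–8.
Larsen–Quinn: Quinn 15–4.
Yilmaz vs Diaz: Yilmaz, 11–8.
Yilmaz–Park: Park 13–6.
Yilmaz vs Mbeki: Yilmaz wins 11–8.
Yilmaz vs Quinn: Quinn wins 10–9.
Diaz vs Park: Diaz wins 10–9.
Diaz vs Mbeki: Diaz wins 17–2.
Diaz vs Quinn: Diaz, 11–8.
Park vs Mbeki: Mbeki wins 10–9.
Park vs Quinn: Quinn, 14–5.
Mbeki vs Quinn: Quinn, 11–8.
Every candidate loses at least once (Larsen loses to Yilmaz; Yilmaz loses to Park; Diaz loses to Yilmaz; Park loses to Diaz; Mbeki loses to Yilmaz; Quinn loses to Diaz). The majority relation contains the cycle Yilmaz → Diaz → Park → Yilmaz, so there is no Condorcet winner.

none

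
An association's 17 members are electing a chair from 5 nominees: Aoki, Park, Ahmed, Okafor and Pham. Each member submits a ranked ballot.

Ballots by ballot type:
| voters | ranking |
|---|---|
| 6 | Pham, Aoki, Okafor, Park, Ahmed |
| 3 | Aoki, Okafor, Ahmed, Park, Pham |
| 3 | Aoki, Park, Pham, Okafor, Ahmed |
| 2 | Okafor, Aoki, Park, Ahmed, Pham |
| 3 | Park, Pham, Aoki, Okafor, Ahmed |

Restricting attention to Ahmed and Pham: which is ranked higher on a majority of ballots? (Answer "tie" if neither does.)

Pham

Ballots ranking Ahmed above Pham: 3 + 2 = 5.
Ballots ranking Pham above Ahmed: 17 − 5 = 12.
Pham wins the head-to-head 12–5.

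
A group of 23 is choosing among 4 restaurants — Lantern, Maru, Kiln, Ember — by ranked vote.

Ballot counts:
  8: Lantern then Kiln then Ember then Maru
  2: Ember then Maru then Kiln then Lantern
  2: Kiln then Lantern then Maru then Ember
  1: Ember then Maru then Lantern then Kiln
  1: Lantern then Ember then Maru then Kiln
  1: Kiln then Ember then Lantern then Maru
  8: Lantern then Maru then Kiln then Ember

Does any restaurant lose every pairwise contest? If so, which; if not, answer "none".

Pairwise majorities:
Lantern vs Maru: Lantern preferred on 8+2+1+1+8 = 20 ballots; Lantern wins 20–3.
Lantern vs Kiln: Lantern is ranked higher on 8+1+1+8 = 18 ballots, Kiln on 5. Lantern wins 18–5.
Lantern vs Ember: 19 to 4, Lantern.
Maru–Kiln: Maru 12–11.
Maru–Ember: Ember 13–10.
Kiln–Ember: Kiln 19–4.
Every restaurant wins at least one matchup (Lantern beats Maru; Maru beats Kiln; Kiln beats Ember; Ember beats Maru), so there is no Condorcet loser.

none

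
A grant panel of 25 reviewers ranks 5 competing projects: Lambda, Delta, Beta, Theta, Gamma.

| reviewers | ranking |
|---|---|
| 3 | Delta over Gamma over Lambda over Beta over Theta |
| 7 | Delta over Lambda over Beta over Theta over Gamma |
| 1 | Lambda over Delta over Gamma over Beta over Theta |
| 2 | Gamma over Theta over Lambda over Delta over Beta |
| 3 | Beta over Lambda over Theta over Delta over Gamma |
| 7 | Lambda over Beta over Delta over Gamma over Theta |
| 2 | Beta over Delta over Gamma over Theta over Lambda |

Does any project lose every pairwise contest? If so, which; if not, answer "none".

Theta

Head-to-head results (25 reviewers):
Lambda vs Delta: Lambda, 13–12.
Lambda vs Beta: Lambda preferred on 3+7+1+2+7 = 20 ballots; Lambda wins 20–5.
Lambda vs Theta: 21 to 4, Lambda.
Lambda vs Gamma: Lambda wins 18–7.
Delta vs Beta: Delta, 13–12.
Delta vs Theta: Delta wins 20–5.
Delta–Gamma: Delta 23–2.
Beta vs Theta: Beta, 23–2.
Beta vs Gamma: Beta, 19–6.
Theta vs Gamma: Theta preferred on 7+3 = 10 ballots; Gamma wins 15–10.
Theta loses to every other project — it is the Condorcet loser.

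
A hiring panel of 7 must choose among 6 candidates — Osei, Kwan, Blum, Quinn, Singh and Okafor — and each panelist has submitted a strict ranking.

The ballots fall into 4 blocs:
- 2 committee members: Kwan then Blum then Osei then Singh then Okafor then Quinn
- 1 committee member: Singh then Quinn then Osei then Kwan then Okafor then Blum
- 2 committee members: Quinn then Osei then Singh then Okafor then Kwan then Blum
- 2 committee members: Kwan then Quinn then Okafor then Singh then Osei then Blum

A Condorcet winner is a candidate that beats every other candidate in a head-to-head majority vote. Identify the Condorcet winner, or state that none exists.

Check each pair by majority over 7 ballots:
Osei vs Kwan: Osei preferred on 1+2 = 3 ballots; Kwan wins 4–3.
Osei vs Blum: Osei is ranked higher on 1+2+2 = 5 ballots, Blum on 2. Osei wins 5–2.
Osei vs Quinn: Osei is ranked higher on 2 ballots, Quinn on 5. Quinn wins 5–2.
Osei vs Singh: 2+2 = 4 for Osei, 3 for Singh — Osei by 4–3.
Osei vs Okafor: 5 to 2, Osei.
Kwan vs Blum: Kwan preferred on 2+1+2+2 = 7 ballots; Kwan wins 7–0.
Kwan vs Quinn: Kwan preferred on 2+2 = 4 ballots; Kwan wins 4–3.
Kwan vs Singh: 2+2 = 4 for Kwan, 3 for Singh — Kwan by 4–3.
Kwan vs Okafor: Kwan preferred on 2+1+2 = 5 ballots; Kwan wins 5–2.
Blum vs Quinn: Blum preferred on 2 ballots; Quinn wins 5–2.
Blum vs Singh: Blum is ranked higher on 2 ballots, Singh on 5. Singh wins 5–2.
Blum vs Okafor: 2 to 5, Okafor.
Quinn vs Singh: Quinn is ranked higher on 2+2 = 4 ballots, Singh on 3. Quinn wins 4–3.
Quinn vs Okafor: 1+2+2 = 5 for Quinn, 2 for Okafor — Quinn by 5–2.
Singh vs Okafor: Singh preferred on 2+1+2 = 5 ballots; Singh wins 5–2.
Kwan defeats every rival head-to-head and is the Condorcet winner.

Kwan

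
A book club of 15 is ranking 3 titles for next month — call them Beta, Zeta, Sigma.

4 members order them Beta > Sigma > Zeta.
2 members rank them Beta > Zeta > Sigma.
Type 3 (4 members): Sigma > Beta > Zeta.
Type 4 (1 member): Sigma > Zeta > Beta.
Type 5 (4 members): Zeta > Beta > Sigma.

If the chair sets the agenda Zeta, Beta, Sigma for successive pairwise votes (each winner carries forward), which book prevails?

Round 1: Zeta vs Beta — 5–10, Beta advances.
Round 2: Beta vs Sigma — 10–5, Beta advances.
Beta survives the agenda.

Beta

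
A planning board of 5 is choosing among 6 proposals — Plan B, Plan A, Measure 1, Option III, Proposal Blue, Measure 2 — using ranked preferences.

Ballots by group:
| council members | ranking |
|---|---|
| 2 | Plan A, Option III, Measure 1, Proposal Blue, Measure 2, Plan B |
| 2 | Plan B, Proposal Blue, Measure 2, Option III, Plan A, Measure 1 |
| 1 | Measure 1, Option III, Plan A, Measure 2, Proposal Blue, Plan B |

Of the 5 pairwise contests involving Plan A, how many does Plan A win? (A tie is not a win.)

Plan A against each rival (5 council members):
Plan A–Plan B: Plan A 3–2.
Plan A vs Measure 1: 4 to 1, Plan A.
Plan A vs Option III: Plan A is ranked higher on 2 ballots, Option III on 3. Option III wins 3–2.
Plan A vs Proposal Blue: Plan A is ranked higher on 2+1 = 3 ballots, Proposal Blue on 2. Plan A wins 3–2.
Plan A vs Measure 2: Plan A preferred on 2+1 = 3 ballots; Plan A wins 3–2.
Plan A beats Plan B, Measure 1, Proposal Blue, Measure 2; loses to Option III — 4 pairwise wins.

4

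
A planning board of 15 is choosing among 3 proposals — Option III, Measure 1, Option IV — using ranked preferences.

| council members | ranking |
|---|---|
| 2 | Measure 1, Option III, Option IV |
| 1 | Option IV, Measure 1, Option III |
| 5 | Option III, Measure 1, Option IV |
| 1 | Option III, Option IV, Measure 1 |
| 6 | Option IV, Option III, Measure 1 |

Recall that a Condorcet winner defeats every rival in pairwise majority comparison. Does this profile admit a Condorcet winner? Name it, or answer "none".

Check each pair by majority over 15 ballots:
Option III vs Measure 1: Option III is ranked higher on 5+1+6 = 12 ballots, Measure 1 on 3. Option III wins 12–3.
Option III vs Option IV: 8 to 7, Option III.
Measure 1 vs Option IV: 2+5 = 7 for Measure 1, 8 for Option IV — Option IV by 8–7.
Option III wins every pairwise contest, so Option III is the Condorcet winner.

Option III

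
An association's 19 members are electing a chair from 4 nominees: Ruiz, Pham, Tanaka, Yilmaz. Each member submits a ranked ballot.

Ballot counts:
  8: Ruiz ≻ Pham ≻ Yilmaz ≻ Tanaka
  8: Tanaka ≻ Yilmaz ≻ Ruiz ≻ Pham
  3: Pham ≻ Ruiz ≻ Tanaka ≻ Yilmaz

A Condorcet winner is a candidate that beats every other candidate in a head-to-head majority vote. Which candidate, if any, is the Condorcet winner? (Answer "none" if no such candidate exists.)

Check each pair by majority over 19 ballots:
Ruiz vs Pham: Ruiz is ranked higher on 8+8 = 16 ballots, Pham on 3. Ruiz wins 16–3.
Ruiz vs Tanaka: 11 to 8, Ruiz.
Ruiz vs Yilmaz: Ruiz is ranked higher on 8+3 = 11 ballots, Yilmaz on 8. Ruiz wins 11–8.
Pham vs Tanaka: 8+3 = 11 for Pham, 8 for Tanaka — Pham by 11–8.
Pham vs Yilmaz: Pham is ranked higher on 8+3 = 11 ballots, Yilmaz on 8. Pham wins 11–8.
Tanaka vs Yilmaz: Tanaka is ranked higher on 8+3 = 11 ballots, Yilmaz on 8. Tanaka wins 11–8.
Only Ruiz has no losses; Ruiz is the Condorcet winner.

Ruiz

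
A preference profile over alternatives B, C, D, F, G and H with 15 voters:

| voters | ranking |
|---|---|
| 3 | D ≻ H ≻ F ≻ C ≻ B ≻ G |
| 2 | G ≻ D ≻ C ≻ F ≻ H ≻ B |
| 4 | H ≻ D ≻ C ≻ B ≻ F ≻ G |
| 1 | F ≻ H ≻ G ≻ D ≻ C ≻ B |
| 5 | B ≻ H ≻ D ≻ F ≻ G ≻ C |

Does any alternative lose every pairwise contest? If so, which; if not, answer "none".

Pairwise majorities:
B vs C: 5 to 10, C.
B vs D: D wins 10–5.
B vs F: 4+5 = 9 for B, 6 for F — B by 9–6.
B vs G: B preferred on 3+4+5 = 12 ballots; B wins 12–3.
B vs H: H wins 10–5.
C vs D: C preferred on 0 ballots; D wins 15–0.
C vs F: F wins 9–6.
C–G: G 8–7.
C vs H: 2 to 13, H.
D vs F: D wins 14–1.
D vs G: 3+4+5 = 12 for D, 3 for G — D by 12–3.
D vs H: 3+2 = 5 for D, 10 for H — H by 10–5.
F vs G: 3+4+1+5 = 13 for F, 2 for G — F by 13–2.
F vs H: H, 12–3.
G–H: H 13–2.
No alternative is winless: B beats F; C beats B; D beats B; F beats C; G beats C; H beats B. There is no Condorcet loser.

none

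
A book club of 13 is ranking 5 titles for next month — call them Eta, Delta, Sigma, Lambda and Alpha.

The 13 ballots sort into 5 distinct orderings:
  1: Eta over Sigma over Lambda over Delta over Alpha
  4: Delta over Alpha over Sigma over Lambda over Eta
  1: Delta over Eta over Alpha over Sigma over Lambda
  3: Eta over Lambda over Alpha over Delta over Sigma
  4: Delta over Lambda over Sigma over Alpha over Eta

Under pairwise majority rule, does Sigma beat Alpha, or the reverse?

Ballots ranking Sigma above Alpha: 1 + 4 = 5.
Ballots ranking Alpha above Sigma: 13 − 5 = 8.
Alpha wins the head-to-head 8–5.

Alpha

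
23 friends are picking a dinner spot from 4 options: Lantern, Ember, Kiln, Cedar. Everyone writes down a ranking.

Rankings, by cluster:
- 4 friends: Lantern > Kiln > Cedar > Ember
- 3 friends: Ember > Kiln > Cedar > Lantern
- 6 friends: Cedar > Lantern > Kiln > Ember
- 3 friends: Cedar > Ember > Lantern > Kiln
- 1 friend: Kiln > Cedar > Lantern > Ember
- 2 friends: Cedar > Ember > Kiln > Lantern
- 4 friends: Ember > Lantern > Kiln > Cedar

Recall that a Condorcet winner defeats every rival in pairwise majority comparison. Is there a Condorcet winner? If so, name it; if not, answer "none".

none

Head-to-head results (23 friends):
Lantern vs Ember: 11 to 12, Ember.
Lantern vs Kiln: Lantern is ranked higher on 4+6+3+4 = 17 ballots, Kiln on 6. Lantern wins 17–6.
Lantern vs Cedar: 8 to 15, Cedar.
Ember vs Kiln: Ember is ranked higher on 3+3+2+4 = 12 ballots, Kiln on 11. Ember wins 12–11.
Ember vs Cedar: 3+4 = 7 for Ember, 16 for Cedar — Cedar by 16–7.
Kiln vs Cedar: 12 to 11, Kiln.
No restaurant is unbeaten: Lantern loses to Ember; Ember loses to Cedar; Kiln loses to Lantern; Cedar loses to Kiln. In particular Lantern beats Kiln beats Cedar beats Lantern is a majority cycle — no Condorcet winner exists.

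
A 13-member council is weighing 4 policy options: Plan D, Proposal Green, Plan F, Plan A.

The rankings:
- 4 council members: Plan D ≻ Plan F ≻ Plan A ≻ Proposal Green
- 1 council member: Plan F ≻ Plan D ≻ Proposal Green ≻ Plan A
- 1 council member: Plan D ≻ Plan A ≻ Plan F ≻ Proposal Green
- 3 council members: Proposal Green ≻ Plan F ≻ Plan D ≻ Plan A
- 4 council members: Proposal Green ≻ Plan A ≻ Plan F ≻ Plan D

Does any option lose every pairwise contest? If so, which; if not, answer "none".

Head-to-head results (13 council members):
Plan D vs Proposal Green: Proposal Green, 7–6.
Plan D–Plan F: Plan F 8–5.
Plan D vs Plan A: Plan D, 9–4.
Proposal Green vs Plan F: Proposal Green is ranked higher on 3+4 = 7 ballots, Plan F on 6. Proposal Green wins 7–6.
Proposal Green vs Plan A: Proposal Green wins 8–5.
Plan F vs Plan A: 4+1+3 = 8 for Plan F, 5 for Plan A — Plan F by 8–5.
Only Plan A has no wins; Plan A is the Condorcet loser.

Plan A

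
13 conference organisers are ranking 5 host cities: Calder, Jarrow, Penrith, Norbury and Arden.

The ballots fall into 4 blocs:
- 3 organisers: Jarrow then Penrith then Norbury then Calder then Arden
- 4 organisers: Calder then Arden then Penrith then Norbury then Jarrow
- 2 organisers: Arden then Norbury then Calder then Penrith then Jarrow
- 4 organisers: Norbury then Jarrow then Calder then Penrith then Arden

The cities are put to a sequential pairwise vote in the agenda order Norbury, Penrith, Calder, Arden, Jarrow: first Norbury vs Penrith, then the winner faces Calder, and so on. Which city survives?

Round 1: Norbury vs Penrith — 6–7, Penrith advances.
Round 2: Penrith vs Calder — 3–10, Calder advances.
Round 3: Calder vs Arden — 11–2, Calder advances.
Round 4: Calder vs Jarrow — 6–7, Jarrow advances.
The agenda winner is Jarrow.

Jarrow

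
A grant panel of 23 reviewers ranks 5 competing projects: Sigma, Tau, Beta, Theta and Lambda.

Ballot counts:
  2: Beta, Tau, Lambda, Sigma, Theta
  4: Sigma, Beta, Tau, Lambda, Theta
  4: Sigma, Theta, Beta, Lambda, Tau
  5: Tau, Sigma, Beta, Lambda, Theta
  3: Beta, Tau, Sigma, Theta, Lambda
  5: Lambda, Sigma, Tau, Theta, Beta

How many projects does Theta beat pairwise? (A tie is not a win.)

0

Theta against each rival (23 reviewers):
Theta vs Sigma: Theta is ranked higher on 0 ballots, Sigma on 23. Sigma wins 23–0.
Theta–Tau: Tau 19–4.
Theta–Beta: Beta 14–9.
Theta vs Lambda: Lambda, 16–7.
Theta beats no one; loses to Sigma, Tau, Beta, Lambda — 0 pairwise wins.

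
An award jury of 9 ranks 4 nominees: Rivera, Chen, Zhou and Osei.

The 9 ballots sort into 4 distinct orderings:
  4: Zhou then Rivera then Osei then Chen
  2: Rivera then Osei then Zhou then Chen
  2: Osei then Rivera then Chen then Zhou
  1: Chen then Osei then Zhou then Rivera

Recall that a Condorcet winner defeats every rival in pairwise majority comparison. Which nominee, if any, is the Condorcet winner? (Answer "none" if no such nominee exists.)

none

Check each pair by majority over 9 ballots:
Rivera vs Chen: Rivera is ranked higher on 4+2+2 = 8 ballots, Chen on 1. Rivera wins 8–1.
Rivera vs Zhou: Zhou wins 5–4.
Rivera vs Osei: Rivera wins 6–3.
Chen vs Zhou: Chen is ranked higher on 2+1 = 3 ballots, Zhou on 6. Zhou wins 6–3.
Chen–Osei: Osei 8–1.
Zhou vs Osei: Zhou preferred on 4 ballots; Osei wins 5–4.
Each nominee drops at least one matchup (Rivera loses to Zhou; Chen loses to Rivera; Zhou loses to Osei; Osei loses to Rivera); the cycle Rivera > Osei > Zhou > Rivera rules out a Condorcet winner.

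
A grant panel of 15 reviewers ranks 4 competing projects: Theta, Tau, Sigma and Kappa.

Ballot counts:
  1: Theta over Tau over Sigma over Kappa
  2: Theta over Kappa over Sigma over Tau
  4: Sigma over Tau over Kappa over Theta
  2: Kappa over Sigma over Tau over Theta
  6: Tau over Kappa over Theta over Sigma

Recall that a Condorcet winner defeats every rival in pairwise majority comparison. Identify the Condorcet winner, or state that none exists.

none

Head-to-head results (15 reviewers):
Theta vs Tau: Theta preferred on 1+2 = 3 ballots; Tau wins 12–3.
Theta vs Sigma: Theta is ranked higher on 1+2+6 = 9 ballots, Sigma on 6. Theta wins 9–6.
Theta–Kappa: Kappa 12–3.
Tau vs Sigma: 7 to 8, Sigma.
Tau vs Kappa: Tau wins 11–4.
Sigma vs Kappa: Sigma is ranked higher on 1+4 = 5 ballots, Kappa on 10. Kappa wins 10–5.
Each project drops at least one matchup (Theta loses to Tau; Tau loses to Sigma; Sigma loses to Theta; Kappa loses to Tau); the cycle Theta → Sigma → Tau → Theta rules out a Condorcet winner.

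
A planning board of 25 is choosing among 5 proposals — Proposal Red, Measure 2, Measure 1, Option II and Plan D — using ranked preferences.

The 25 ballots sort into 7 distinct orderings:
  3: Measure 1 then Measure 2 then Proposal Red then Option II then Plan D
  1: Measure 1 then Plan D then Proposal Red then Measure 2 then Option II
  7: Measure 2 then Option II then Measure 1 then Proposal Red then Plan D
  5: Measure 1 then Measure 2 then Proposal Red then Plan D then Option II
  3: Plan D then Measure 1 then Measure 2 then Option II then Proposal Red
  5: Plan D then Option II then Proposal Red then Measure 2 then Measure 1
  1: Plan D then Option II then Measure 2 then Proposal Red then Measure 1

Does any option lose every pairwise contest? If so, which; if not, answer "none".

none

Head-to-head results (25 council members):
Proposal Red–Measure 2: Measure 2 19–6.
Proposal Red vs Measure 1: 6 to 19, Measure 1.
Proposal Red–Option II: Option II 16–9.
Proposal Red–Plan D: Proposal Red 15–10.
Measure 2 vs Measure 1: Measure 2 is ranked higher on 7+5+1 = 13 ballots, Measure 1 on 12. Measure 2 wins 13–12.
Measure 2 vs Option II: Measure 2 is ranked higher on 3+1+7+5+3 = 19 ballots, Option II on 6. Measure 2 wins 19–6.
Measure 2 vs Plan D: Measure 2 preferred on 3+7+5 = 15 ballots; Measure 2 wins 15–10.
Measure 1 vs Option II: Option II wins 13–12.
Measure 1 vs Plan D: Measure 1, 16–9.
Option II vs Plan D: Option II is ranked higher on 3+7 = 10 ballots, Plan D on 15. Plan D wins 15–10.
Every option wins at least one matchup (Proposal Red beats Plan D; Measure 2 beats Proposal Red; Measure 1 beats Proposal Red; Option II beats Proposal Red; Plan D beats Option II), so there is no Condorcet loser.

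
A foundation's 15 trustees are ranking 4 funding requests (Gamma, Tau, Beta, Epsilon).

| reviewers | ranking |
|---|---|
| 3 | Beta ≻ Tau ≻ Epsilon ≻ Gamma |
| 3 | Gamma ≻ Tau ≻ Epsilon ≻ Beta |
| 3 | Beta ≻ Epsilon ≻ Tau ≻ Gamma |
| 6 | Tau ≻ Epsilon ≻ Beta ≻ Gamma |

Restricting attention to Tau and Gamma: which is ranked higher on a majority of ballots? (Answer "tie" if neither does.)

Tau

Ballots ranking Tau above Gamma: 3 + 3 + 6 = 12.
Ballots ranking Gamma above Tau: 15 − 12 = 3.
Tau wins the head-to-head 12–3.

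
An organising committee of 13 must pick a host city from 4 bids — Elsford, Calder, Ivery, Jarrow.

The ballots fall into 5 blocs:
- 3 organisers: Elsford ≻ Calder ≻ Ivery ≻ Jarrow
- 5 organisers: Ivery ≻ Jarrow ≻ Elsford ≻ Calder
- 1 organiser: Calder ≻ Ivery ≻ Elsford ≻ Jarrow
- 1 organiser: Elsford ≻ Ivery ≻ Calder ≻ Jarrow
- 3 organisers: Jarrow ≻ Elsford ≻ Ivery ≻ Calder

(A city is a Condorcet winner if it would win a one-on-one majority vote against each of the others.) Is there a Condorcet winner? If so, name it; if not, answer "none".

Pairwise majorities:
Elsford vs Calder: Elsford is ranked higher on 3+5+1+3 = 12 ballots, Calder on 1. Elsford wins 12–1.
Elsford vs Ivery: 7 to 6, Elsford.
Elsford vs Jarrow: 5 to 8, Jarrow.
Calder vs Ivery: 3+1 = 4 for Calder, 9 for Ivery — Ivery by 9–4.
Calder vs Jarrow: 3+1+1 = 5 for Calder, 8 for Jarrow — Jarrow by 8–5.
Ivery vs Jarrow: Ivery is ranked higher on 3+5+1+1 = 10 ballots, Jarrow on 3. Ivery wins 10–3.
No city is unbeaten: Elsford loses to Jarrow; Calder loses to Elsford; Ivery loses to Elsford; Jarrow loses to Ivery. In particular Elsford beats Ivery beats Jarrow beats Elsford is a majority cycle — no Condorcet winner exists.

none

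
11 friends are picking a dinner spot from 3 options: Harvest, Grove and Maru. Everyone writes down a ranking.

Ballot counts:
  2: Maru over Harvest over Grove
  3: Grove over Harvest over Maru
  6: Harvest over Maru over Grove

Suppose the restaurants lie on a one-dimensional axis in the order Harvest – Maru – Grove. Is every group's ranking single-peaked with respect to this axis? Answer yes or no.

no

Axis positions: Harvest=1, Maru=2, Grove=3.
Group 1 (peak Maru at position 2): ranking walks positions 2-1-3, expanding outward from the peak — single-peaked.
Group 2: ranking walks positions 3-1-2; Harvest is ranked above Maru even though Maru lies between Harvest and the peak Grove on the axis — preferences dip and rise again. Not single-peaked.
Group 3 (peak Harvest at position 1): ranking walks positions 1-2-3, expanding outward from the peak — single-peaked.
Group 2 violates single-peakedness, so the profile is not single-peaked on this axis.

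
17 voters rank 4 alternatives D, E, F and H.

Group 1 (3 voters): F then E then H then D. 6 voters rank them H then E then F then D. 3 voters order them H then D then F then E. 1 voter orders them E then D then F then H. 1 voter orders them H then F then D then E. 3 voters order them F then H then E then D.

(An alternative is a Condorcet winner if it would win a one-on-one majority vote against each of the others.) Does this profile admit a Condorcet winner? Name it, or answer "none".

H

Check each pair by majority over 17 ballots:
D vs E: 3+1 = 4 for D, 13 for E — E by 13–4.
D vs F: F, 13–4.
D vs H: 1 for D, 16 for H — H by 16–1.
E vs F: 7 to 10, F.
E vs H: H, 13–4.
F vs H: H wins 10–7.
H wins every pairwise contest, so H is the Condorcet winner.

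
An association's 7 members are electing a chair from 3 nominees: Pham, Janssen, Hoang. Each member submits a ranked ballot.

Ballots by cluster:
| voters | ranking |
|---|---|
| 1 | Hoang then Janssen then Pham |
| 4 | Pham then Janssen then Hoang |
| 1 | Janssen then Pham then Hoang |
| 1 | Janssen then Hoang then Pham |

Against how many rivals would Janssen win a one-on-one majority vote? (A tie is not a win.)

Janssen against each rival (7 voters):
Janssen–Pham: Pham 4–3.
Janssen vs Hoang: 6 to 1, Janssen.
Janssen beats Hoang; loses to Pham — 1 pairwise win.

1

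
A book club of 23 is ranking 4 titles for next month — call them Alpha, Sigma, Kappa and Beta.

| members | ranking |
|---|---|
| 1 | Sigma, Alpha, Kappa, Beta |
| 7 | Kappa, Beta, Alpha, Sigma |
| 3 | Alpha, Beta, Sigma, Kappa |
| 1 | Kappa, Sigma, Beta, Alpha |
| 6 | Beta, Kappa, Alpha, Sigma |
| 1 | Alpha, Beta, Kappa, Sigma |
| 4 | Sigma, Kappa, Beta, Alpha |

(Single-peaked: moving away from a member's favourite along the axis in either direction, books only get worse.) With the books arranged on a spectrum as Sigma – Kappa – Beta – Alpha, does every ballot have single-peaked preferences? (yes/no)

Axis positions: Sigma=1, Kappa=2, Beta=3, Alpha=4.
Group 1: ranking walks positions 1-4-2-3; Alpha is ranked above Kappa even though Kappa lies between Alpha and the peak Sigma on the axis — preferences dip and rise again. Not single-peaked.
Group 2 (peak Kappa at position 2): ranking walks positions 2-3-4-1, expanding outward from the peak — single-peaked.
Group 3: ranking walks positions 4-3-1-2; Sigma is ranked above Kappa even though Kappa lies between Sigma and the peak Alpha on the axis — preferences dip and rise again. Not single-peaked.
Group 4 (peak Kappa at position 2): ranking walks positions 2-1-3-4, expanding outward from the peak — single-peaked.
Group 5 (peak Beta at position 3): ranking walks positions 3-2-4-1, expanding outward from the peak — single-peaked.
Group 6 (peak Alpha at position 4): ranking walks positions 4-3-2-1, expanding outward from the peak — single-peaked.
Group 7 (peak Sigma at position 1): ranking walks positions 1-2-3-4, expanding outward from the peak — single-peaked.
Group 1 violates single-peakedness, so the profile is not single-peaked on this axis.

no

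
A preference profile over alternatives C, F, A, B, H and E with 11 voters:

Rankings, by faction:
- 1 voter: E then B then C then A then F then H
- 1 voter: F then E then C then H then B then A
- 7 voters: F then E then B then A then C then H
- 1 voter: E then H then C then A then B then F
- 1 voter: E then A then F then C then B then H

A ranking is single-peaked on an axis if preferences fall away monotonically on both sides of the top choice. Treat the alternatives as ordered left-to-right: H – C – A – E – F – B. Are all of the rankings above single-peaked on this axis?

Axis positions: H=1, C=2, A=3, E=4, F=5, B=6.
Faction 1: ranking walks positions 4-6-2-3-5-1; B is ranked above F even though F lies between B and the peak E on the axis — preferences dip and rise again. Not single-peaked.
Faction 2: ranking walks positions 5-4-2-1-6-3; C is ranked above A even though A lies between C and the peak F on the axis — preferences dip and rise again. Not single-peaked.
Faction 3 (peak F at position 5): ranking walks positions 5-4-6-3-2-1, expanding outward from the peak — single-peaked.
Faction 4: ranking walks positions 4-1-2-3-6-5; H is ranked above A even though A lies between H and the peak E on the axis — preferences dip and rise again. Not single-peaked.
Faction 5 (peak E at position 4): ranking walks positions 4-3-5-2-6-1, expanding outward from the peak — single-peaked.
Faction 1 violates single-peakedness, so the profile is not single-peaked on this axis.

no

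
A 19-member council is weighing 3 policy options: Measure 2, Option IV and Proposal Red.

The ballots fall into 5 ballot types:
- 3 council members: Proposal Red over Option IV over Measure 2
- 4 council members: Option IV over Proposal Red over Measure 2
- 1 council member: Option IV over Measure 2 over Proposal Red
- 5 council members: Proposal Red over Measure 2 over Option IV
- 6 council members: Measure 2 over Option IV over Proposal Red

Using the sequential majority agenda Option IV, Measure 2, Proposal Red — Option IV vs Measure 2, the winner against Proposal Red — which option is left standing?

Proposal Red

Round 1: Option IV vs Measure 2 — 8–11, Measure 2 advances.
Round 2: Measure 2 vs Proposal Red — 7–12, Proposal Red advances.
The agenda winner is Proposal Red.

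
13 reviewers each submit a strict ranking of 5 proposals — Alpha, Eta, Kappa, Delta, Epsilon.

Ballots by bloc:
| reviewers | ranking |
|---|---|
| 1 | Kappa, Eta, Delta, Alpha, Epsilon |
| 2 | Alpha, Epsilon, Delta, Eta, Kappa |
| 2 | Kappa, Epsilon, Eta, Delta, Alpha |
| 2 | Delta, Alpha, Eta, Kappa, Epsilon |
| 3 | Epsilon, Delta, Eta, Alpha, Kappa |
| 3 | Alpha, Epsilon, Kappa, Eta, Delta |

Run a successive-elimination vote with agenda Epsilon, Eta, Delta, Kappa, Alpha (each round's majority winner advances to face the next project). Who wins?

Alpha

Round 1: Epsilon vs Eta — 10–3, Epsilon advances.
Round 2: Epsilon vs Delta — 10–3, Epsilon advances.
Round 3: Epsilon vs Kappa — 8–5, Epsilon advances.
Round 4: Epsilon vs Alpha — 5–8, Alpha advances.
Alpha survives the agenda.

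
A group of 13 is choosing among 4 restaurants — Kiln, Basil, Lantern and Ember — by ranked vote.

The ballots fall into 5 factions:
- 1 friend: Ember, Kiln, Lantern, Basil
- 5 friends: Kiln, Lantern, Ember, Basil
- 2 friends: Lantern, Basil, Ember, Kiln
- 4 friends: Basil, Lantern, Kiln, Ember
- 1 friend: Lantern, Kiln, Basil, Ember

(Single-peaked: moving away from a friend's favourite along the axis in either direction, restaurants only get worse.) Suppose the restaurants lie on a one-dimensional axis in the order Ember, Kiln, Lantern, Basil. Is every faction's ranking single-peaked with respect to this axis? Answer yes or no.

Axis positions: Ember=1, Kiln=2, Lantern=3, Basil=4.
Faction 1 (peak Ember at position 1): ranking walks positions 1-2-3-4, expanding outward from the peak — single-peaked.
Faction 2 (peak Kiln at position 2): ranking walks positions 2-3-1-4, expanding outward from the peak — single-peaked.
Faction 3: ranking walks positions 3-4-1-2; Ember is ranked above Kiln even though Kiln lies between Ember and the peak Lantern on the axis — preferences dip and rise again. Not single-peaked.
Faction 4 (peak Basil at position 4): ranking walks positions 4-3-2-1, expanding outward from the peak — single-peaked.
Faction 5 (peak Lantern at position 3): ranking walks positions 3-2-4-1, expanding outward from the peak — single-peaked.
Faction 3 violates single-peakedness, so the profile is not single-peaked on this axis.

no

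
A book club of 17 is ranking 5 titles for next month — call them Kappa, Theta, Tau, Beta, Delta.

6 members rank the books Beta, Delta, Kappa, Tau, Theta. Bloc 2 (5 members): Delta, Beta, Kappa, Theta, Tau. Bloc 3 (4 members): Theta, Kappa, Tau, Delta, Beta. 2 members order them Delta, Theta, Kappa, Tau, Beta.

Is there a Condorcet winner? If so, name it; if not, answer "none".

Check each pair by majority over 17 ballots:
Kappa vs Theta: Kappa is ranked higher on 6+5 = 11 ballots, Theta on 6. Kappa wins 11–6.
Kappa vs Tau: 17 to 0, Kappa.
Kappa vs Beta: 4+2 = 6 for Kappa, 11 for Beta — Beta by 11–6.
Kappa vs Delta: 4 for Kappa, 13 for Delta — Delta by 13–4.
Theta vs Tau: Theta is ranked higher on 5+4+2 = 11 ballots, Tau on 6. Theta wins 11–6.
Theta vs Beta: 4+2 = 6 for Theta, 11 for Beta — Beta by 11–6.
Theta vs Delta: 4 to 13, Delta.
Tau vs Beta: Tau is ranked higher on 4+2 = 6 ballots, Beta on 11. Beta wins 11–6.
Tau vs Delta: Tau preferred on 4 ballots; Delta wins 13–4.
Beta vs Delta: 6 to 11, Delta.
Delta wins every pairwise contest, so Delta is the Condorcet winner.

Delta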